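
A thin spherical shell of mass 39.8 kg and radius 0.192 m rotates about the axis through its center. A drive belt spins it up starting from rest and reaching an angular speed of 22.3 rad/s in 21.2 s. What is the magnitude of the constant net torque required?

I = (2/3)MR² = (2/3)(39.8)(0.192)² = 0.9781 kg·m².
α = Δω/Δt = (22.3 − 0)/21.2 = 1.052 rad/s².
τ = Iα = (0.9781)(1.052) = 1.029 N·m.

τ ≈ 1.03 N·m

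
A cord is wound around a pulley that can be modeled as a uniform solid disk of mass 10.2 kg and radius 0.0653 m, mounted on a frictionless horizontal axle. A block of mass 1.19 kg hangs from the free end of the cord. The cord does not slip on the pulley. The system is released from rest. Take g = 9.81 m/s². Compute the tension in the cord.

T ≈ 9.47 N

I = ½MR² = (1/2)(10.2)(0.0653)² = 0.02175 kg·m².
Block: mg − T = ma. Pulley: TR = Iα. No-slip: a = αR, so T = (I/R²)a = 5.100·a.
Then mg = (m + 5.100)a, so a = (1.19)(9.81)/(1.19 + 5.100) = 1.856 m/s².
T = 5.100·a = 9.465 N.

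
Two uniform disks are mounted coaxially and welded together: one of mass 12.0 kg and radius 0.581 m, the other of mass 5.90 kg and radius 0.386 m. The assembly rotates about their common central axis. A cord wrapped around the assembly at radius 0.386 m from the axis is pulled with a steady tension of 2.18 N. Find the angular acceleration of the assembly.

I = ½M₁R₁² + ½M₂R₂² = ½(12.0)(0.581)² + ½(5.90)(0.386)² = 2.465 kg·m².
τ = F r = (2.18)(0.386) = 0.8415 N·m.
α = τ/I = 0.8415/2.465 = 0.3414 rad/s².

α ≈ 0.341 rad/s²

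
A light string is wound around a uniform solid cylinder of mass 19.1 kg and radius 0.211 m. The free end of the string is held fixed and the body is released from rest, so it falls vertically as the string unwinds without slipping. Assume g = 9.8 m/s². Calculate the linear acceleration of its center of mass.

a ≈ 6.53 m/s²

Translation: Mg − T = Ma. Rotation about the center: TR = Iα with I = ½MR².
With a = αR: T = (I/R²)a = (1/2)M a, so Mg = (1 + 0.5000)Ma.
a = g/(1 + 0.5000) = 9.8/1.500 = 6.533 m/s².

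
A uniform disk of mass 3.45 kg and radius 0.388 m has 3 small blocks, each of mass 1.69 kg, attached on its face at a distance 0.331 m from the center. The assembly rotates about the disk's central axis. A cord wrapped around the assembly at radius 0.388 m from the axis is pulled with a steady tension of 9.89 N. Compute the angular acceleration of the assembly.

I_disk = ½MR² = ½(3.45)(0.388)² = 0.2597 kg·m².
I_blocks = 3·m·r² = 3(1.69)(0.331)² = 0.5555 kg·m².
Total I = 0.8152 kg·m².
τ = F r = (9.89)(0.388) = 3.837 N·m.
α = τ/I = 3.837/0.8152 = 4.707 rad/s².

α ≈ 4.71 rad/s²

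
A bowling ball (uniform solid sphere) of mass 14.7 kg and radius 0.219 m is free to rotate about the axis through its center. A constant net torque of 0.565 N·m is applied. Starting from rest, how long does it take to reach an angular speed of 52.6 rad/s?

I = (2/5)MR² = (2/5)(14.7)(0.219)² = 0.2820 kg·m².
α = τ/I = 0.565/0.2820 = 2.003 rad/s².
ω = αt ⇒ t = ω/α = 52.6/2.003 = 26.25 s.

t ≈ 26.3 s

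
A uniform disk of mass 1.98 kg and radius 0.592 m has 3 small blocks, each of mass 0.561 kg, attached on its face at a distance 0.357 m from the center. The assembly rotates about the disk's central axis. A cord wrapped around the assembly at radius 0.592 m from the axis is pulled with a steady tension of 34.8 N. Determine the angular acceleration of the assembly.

I_disk = ½MR² = ½(1.98)(0.592)² = 0.3470 kg·m².
I_blocks = 3·m·r² = 3(0.561)(0.357)² = 0.2145 kg·m².
Total I = 0.5615 kg·m².
τ = F r = (34.8)(0.592) = 20.60 N·m.
α = τ/I = 20.60/0.5615 = 36.69 rad/s².

α ≈ 36.7 rad/s²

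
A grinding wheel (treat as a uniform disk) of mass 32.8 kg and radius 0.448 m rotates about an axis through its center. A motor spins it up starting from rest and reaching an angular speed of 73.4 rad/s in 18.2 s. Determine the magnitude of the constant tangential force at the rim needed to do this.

I = ½MR² = (1/2)(32.8)(0.448)² = 3.292 kg·m².
α = Δω/Δt = (73.4 − 0)/18.2 = 4.033 rad/s².
The required torque is τ = Iα = (3.292)(4.033) = 13.27 N·m.
A tangential force at the rim gives τ = FR, so F = τ/R = 13.27/0.448 = 29.63 N.

F ≈ 29.6 N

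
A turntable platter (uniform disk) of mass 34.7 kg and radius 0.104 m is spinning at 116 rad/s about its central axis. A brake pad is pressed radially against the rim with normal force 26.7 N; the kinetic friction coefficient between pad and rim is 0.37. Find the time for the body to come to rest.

t ≈ 21.2 s

I = ½MR² = (1/2)(34.7)(0.104)² = 0.1877 kg·m².
Friction force f = μN = (0.37)(26.7) = 9.879 N at the rim; torque magnitude τ = fR = 1.027 N·m, opposing ω.
|α| = τ/I = 1.027/0.1877 = 5.475 rad/s² (deceleration).
0 = ω₀ − |α|t ⇒ t = ω₀/|α| = 116/5.475 = 21.19 s.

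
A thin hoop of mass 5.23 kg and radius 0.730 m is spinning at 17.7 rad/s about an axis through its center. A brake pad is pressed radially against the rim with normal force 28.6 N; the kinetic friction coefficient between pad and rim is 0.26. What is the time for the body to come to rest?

t ≈ 9.09 s

I = MR² = (5.23)(0.730)² = 2.787 kg·m².
Friction force f = μN = (0.26)(28.6) = 7.436 N at the rim; torque magnitude τ = fR = 5.428 N·m, opposing ω.
|α| = τ/I = 5.428/2.787 = 1.948 rad/s² (deceleration).
0 = ω₀ − |α|t ⇒ t = ω₀/|α| = 17.7/1.948 = 9.088 s.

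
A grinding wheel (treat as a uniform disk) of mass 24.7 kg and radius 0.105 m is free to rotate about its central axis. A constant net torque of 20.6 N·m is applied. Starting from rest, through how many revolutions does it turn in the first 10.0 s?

I = ½MR² = (1/2)(24.7)(0.105)² = 0.1362 kg·m².
α = τ/I = 20.6/0.1362 = 151.3 rad/s².
θ = ½αt² = ½(151.3)(10.0)² = 7565 rad.
Revolutions = θ/(2π) = 1204.

≈ 1200 revolutions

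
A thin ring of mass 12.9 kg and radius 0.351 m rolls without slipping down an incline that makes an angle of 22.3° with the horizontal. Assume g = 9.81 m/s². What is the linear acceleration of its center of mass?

a ≈ 1.86 m/s²

Translation along the incline: Mg sinθ − f = Ma.
Rotation about the center: fR = Iα with I = MR². No-slip gives a = αR, so f = (I/R²)a = M a.
Substituting: Mg sinθ = (1 + 1.000)Ma, so a = g sinθ/(1 + 1.000) = (9.81) sin 22.3° / 2.000 = 1.861 m/s².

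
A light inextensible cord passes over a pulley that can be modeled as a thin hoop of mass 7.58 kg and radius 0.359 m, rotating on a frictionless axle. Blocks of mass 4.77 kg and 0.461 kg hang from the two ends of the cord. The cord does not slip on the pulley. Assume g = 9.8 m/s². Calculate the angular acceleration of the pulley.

α ≈ 9.18 rad/s²

I = MR² = (7.58)(0.359)² = 0.9769 kg·m².
Heavier block: m₁g − T₁ = m₁a. Lighter block: T₂ − m₂g = m₂a.
Pulley: (T₁ − T₂)R = Iα = I(a/R), so T₁ − T₂ = (I/R²)a = 1·M_p a = 7.580·a.
Adding the three: (m₁ − m₂)g = (m₁ + m₂ + 7.580)a, so a = (4.77 − 0.461)(9.8)/(4.77 + 0.461 + 7.580) = 3.296 m/s².
α = a/R = 3.296/0.359 = 9.182 rad/s².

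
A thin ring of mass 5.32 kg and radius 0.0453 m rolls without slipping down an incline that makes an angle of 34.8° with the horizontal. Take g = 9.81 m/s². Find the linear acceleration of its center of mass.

Translation along the incline: Mg sinθ − f = Ma.
Rotation about the center: fR = Iα with I = MR². No-slip gives a = αR, so f = (I/R²)a = M a.
Substituting: Mg sinθ = (1 + 1.000)Ma, so a = g sinθ/(1 + 1.000) = (9.81) sin 34.8° / 2.000 = 2.799 m/s².

a ≈ 2.80 m/s²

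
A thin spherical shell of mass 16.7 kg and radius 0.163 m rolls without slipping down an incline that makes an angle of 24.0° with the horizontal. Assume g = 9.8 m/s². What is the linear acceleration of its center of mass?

a ≈ 2.39 m/s²

Translation along the incline: Mg sinθ − f = Ma.
Rotation about the center: fR = Iα with I = (2/3)MR². No-slip gives a = αR, so f = (I/R²)a = (2/3)M a.
Substituting: Mg sinθ = (1 + 0.6667)Ma, so a = g sinθ/(1 + 0.6667) = (9.8) sin 24.0° / 1.667 = 2.392 m/s².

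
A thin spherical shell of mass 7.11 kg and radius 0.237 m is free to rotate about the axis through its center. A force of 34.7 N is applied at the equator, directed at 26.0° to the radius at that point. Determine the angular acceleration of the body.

α ≈ 13.5 rad/s²

I = (2/3)MR² = (2/3)(7.11)(0.237)² = 0.2662 kg·m².
Only the tangential component produces torque: τ = F R sinθ = (34.7)(0.237) sin 26.0° = 3.605 N·m.
From τ = Iα: α = 3.605/0.2662 = 13.54 rad/s².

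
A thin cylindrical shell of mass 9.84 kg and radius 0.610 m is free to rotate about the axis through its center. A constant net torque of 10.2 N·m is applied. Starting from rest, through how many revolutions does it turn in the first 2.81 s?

≈ 1.75 revolutions

I = MR² = (9.84)(0.610)² = 3.661 kg·m².
α = τ/I = 10.2/3.661 = 2.786 rad/s².
θ = ½αt² = ½(2.786)(2.81)² = 11.00 rad.
Revolutions = θ/(2π) = 1.750.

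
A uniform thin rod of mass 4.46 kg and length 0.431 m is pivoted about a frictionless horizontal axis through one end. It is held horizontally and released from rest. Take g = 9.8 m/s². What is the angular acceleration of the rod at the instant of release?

α ≈ 34.1 rad/s²

About the pivot, I = (1/3)ML² = (1/3)(4.46)(0.431)² = 0.2762 kg·m².
The weight acts at the center, a distance L/2 = 0.2155 m from the pivot; τ = Mg(L/2) = 9.419 N·m.
α = τ/I = 9.419/0.2762 = 34.11 rad/s².
(Equivalently α = (3g/(2L)) = 34.11 rad/s².)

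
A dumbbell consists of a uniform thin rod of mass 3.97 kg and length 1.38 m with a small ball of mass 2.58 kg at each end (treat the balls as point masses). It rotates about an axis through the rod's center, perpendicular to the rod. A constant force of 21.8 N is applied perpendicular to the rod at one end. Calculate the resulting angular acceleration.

α ≈ 4.87 rad/s²

I_rod = (1/12)ML² = (1/12)(3.97)(1.38)² = 0.6300 kg·m².
I_balls = 2·m·(L/2)² = 2(2.58)(0.6900)² = 2.457 kg·m².
Total I = 3.087 kg·m².
τ = F·(L/2) = (21.8)(0.690) = 15.04 N·m.
α = τ/I = 15.04/3.087 = 4.873 rad/s².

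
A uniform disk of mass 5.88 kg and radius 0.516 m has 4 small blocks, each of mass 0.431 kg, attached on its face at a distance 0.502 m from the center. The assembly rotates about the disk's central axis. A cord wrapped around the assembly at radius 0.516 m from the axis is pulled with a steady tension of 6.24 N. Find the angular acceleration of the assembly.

α ≈ 2.65 rad/s²

I_disk = ½MR² = ½(5.88)(0.516)² = 0.7828 kg·m².
I_blocks = 4·m·r² = 4(0.431)(0.502)² = 0.4345 kg·m².
Total I = 1.217 kg·m².
τ = F r = (6.24)(0.516) = 3.220 N·m.
α = τ/I = 3.220/1.217 = 2.645 rad/s².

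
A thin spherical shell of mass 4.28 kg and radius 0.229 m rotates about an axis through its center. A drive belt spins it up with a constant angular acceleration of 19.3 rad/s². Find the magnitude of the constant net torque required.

τ ≈ 2.89 N·m

I = (2/3)MR² = (2/3)(4.28)(0.229)² = 0.1496 kg·m².
τ = Iα = (0.1496)(19.30) = 2.888 N·m.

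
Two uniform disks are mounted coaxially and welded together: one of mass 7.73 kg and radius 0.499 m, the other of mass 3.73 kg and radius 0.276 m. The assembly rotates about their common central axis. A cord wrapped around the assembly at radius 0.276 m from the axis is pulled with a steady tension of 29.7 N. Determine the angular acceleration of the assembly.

I = ½M₁R₁² + ½M₂R₂² = ½(7.73)(0.499)² + ½(3.73)(0.276)² = 1.104 kg·m².
τ = F r = (29.7)(0.276) = 8.197 N·m.
α = τ/I = 8.197/1.104 = 7.422 rad/s².

α ≈ 7.42 rad/s²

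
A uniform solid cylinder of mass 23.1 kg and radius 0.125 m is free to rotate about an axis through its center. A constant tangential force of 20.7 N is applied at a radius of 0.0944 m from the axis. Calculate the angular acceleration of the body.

I = ½MR² = (1/2)(23.1)(0.125)² = 0.1805 kg·m².
τ = F·r = (20.7)(0.0944) = 1.954 N·m.
Newton's second law for rotation, τ = Iα, gives α = τ/I = 1.954/0.1805 = 10.83 rad/s².

α ≈ 10.8 rad/s²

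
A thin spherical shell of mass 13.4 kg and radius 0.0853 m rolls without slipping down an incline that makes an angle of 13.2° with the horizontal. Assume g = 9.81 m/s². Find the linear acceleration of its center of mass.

a ≈ 1.34 m/s²

Translation along the incline: Mg sinθ − f = Ma.
Rotation about the center: fR = Iα with I = (2/3)MR². No-slip gives a = αR, so f = (I/R²)a = (2/3)M a.
Substituting: Mg sinθ = (1 + 0.6667)Ma, so a = g sinθ/(1 + 0.6667) = (9.81) sin 13.2° / 1.667 = 1.344 m/s².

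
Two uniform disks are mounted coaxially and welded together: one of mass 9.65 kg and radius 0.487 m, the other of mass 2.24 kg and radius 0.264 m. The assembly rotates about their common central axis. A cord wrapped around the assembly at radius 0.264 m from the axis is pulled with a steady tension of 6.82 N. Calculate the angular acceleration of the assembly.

α ≈ 1.47 rad/s²

I = ½M₁R₁² + ½M₂R₂² = ½(9.65)(0.487)² + ½(2.24)(0.264)² = 1.222 kg·m².
τ = F r = (6.82)(0.264) = 1.800 N·m.
α = τ/I = 1.800/1.222 = 1.473 rad/s².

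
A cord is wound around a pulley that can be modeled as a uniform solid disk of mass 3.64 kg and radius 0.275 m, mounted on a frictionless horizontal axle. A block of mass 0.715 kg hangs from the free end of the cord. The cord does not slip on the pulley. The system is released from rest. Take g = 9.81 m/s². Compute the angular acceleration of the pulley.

I = ½MR² = (1/2)(3.64)(0.275)² = 0.1376 kg·m².
Block: mg − T = ma. Pulley: TR = Iα. No-slip: a = αR, so T = (I/R²)a = 1.820·a.
Then mg = (m + 1.820)a, so a = (0.715)(9.81)/(0.715 + 1.820) = 2.767 m/s².
α = a/R = 2.767/0.275 = 10.06 rad/s².

α ≈ 10.1 rad/s²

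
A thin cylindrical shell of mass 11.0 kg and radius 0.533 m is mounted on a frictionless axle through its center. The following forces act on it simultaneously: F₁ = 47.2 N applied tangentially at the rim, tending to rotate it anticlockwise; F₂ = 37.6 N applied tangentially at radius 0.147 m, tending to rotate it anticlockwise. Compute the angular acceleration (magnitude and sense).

I = MR² = (11.0)(0.533)² = 3.125 kg·m².
Taking anticlockwise as positive: τ₁ = +(47.2)(0.533) = +25.16 N·m; τ₂ = +(37.6)(0.147) = +5.527 N·m.
Net torque τ = 30.68 N·m.
α = τ/I = 30.68/3.125 = 9.819 rad/s².

α ≈ 9.82 rad/s², anticlockwise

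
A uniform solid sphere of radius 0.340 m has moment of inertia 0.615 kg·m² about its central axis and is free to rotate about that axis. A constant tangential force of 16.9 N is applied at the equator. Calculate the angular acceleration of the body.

α ≈ 9.34 rad/s²

τ = F R = (16.9)(0.340) = 5.746 N·m.
From τ = Iα: α = 5.746/0.6150 = 9.343 rad/s².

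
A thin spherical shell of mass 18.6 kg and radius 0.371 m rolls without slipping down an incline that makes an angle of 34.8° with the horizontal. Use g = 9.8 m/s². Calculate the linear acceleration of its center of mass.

a ≈ 3.36 m/s²

Translation along the incline: Mg sinθ − f = Ma.
Rotation about the center: fR = Iα with I = (2/3)MR². No-slip gives a = αR, so f = (I/R²)a = (2/3)M a.
Substituting: Mg sinθ = (1 + 0.6667)Ma, so a = g sinθ/(1 + 0.6667) = (9.8) sin 34.8° / 1.667 = 3.356 m/s².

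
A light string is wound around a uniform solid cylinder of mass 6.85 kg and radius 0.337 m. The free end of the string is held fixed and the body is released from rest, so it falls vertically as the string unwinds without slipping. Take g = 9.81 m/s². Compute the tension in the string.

Translation: Mg − T = Ma. Rotation about the center: TR = Iα with I = ½MR².
With a = αR: T = (I/R²)a = (1/2)M a, so Mg = (1 + 0.5000)Ma.
a = g/(1 + 0.5000) = 9.81/1.500 = 6.540 m/s².
T = 0.5000·M·a = (0.5000)(6.85)(6.540) = 22.40 N.

T ≈ 22.4 N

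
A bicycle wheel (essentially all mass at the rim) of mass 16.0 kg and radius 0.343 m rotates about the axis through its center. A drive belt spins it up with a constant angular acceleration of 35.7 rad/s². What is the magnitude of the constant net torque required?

τ ≈ 67.2 N·m

I = MR² = (16.0)(0.343)² = 1.882 kg·m².
τ = Iα = (1.882)(35.70) = 67.20 N·m.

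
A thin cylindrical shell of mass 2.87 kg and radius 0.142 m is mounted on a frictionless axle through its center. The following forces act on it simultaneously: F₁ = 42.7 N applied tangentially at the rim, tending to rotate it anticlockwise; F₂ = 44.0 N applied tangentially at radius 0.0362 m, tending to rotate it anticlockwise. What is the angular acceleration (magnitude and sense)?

I = MR² = (2.87)(0.142)² = 0.05787 kg·m².
Taking anticlockwise as positive: τ₁ = +(42.7)(0.142) = +6.063 N·m; τ₂ = +(44.0)(0.0362) = +1.593 N·m.
Net torque τ = 7.656 N·m.
α = τ/I = 7.656/0.05787 = 132.3 rad/s².

α ≈ 132 rad/s², anticlockwise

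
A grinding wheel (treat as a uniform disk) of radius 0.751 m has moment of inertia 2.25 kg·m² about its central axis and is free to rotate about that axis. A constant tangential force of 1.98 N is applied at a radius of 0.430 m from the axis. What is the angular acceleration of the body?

α ≈ 0.378 rad/s²

τ = F·r = (1.98)(0.430) = 0.8514 N·m.
Newton's second law for rotation, τ = Iα, gives α = τ/I = 0.8514/2.250 = 0.3784 rad/s².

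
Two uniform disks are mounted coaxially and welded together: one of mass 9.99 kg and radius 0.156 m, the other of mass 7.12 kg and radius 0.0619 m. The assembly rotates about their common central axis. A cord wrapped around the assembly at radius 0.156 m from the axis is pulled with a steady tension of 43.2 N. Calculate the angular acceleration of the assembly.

I = ½M₁R₁² + ½M₂R₂² = ½(9.99)(0.156)² + ½(7.12)(0.0619)² = 0.1352 kg·m².
τ = F r = (43.2)(0.156) = 6.739 N·m.
α = τ/I = 6.739/0.1352 = 49.85 rad/s².

α ≈ 49.8 rad/s²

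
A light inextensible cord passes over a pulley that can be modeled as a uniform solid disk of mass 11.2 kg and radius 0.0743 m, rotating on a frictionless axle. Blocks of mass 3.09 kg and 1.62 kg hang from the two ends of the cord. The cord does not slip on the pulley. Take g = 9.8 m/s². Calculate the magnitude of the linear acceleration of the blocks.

a ≈ 1.40 m/s²

I = ½MR² = (1/2)(11.2)(0.0743)² = 0.03091 kg·m².
Heavier block: m₁g − T₁ = m₁a. Lighter block: T₂ − m₂g = m₂a.
Pulley: (T₁ − T₂)R = Iα = I(a/R), so T₁ − T₂ = (I/R²)a = (1/2)M_p a = 5.600·a.
Adding the three: (m₁ − m₂)g = (m₁ + m₂ + 5.600)a, so a = (3.09 − 1.62)(9.8)/(3.09 + 1.62 + 5.600) = 1.397 m/s².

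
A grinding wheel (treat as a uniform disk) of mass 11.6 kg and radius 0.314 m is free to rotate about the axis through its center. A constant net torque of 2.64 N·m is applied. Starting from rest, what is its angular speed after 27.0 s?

I = ½MR² = (1/2)(11.6)(0.314)² = 0.5719 kg·m².
α = τ/I = 2.64/0.5719 = 4.617 rad/s².
ω = ω₀ + αt = 0 + (4.617)(27.0) = 124.6 rad/s.

ω ≈ 125 rad/s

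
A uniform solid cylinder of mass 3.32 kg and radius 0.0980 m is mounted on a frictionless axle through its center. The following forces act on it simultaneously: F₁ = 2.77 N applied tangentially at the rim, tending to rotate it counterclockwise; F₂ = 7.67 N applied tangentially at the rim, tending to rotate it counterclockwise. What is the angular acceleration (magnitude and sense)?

I = ½MR² = (1/2)(3.32)(0.0980)² = 0.01594 kg·m².
Taking counterclockwise as positive: τ₁ = +(2.77)(0.0980) = +0.2715 N·m; τ₂ = +(7.67)(0.0980) = +0.7517 N·m.
Net torque τ = 1.023 N·m.
α = τ/I = 1.023/0.01594 = 64.18 rad/s².

α ≈ 64.2 rad/s², counterclockwise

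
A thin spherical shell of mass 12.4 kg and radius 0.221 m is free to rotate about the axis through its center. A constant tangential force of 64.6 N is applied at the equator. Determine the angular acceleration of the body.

α ≈ 35.4 rad/s²

I = (2/3)MR² = (2/3)(12.4)(0.221)² = 0.4038 kg·m².
τ = F R = (64.6)(0.221) = 14.28 N·m.
From τ = Iα: α = 14.28/0.4038 = 35.36 rad/s².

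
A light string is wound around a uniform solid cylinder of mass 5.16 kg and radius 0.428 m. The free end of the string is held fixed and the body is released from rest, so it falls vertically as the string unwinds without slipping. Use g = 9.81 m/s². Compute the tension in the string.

T ≈ 16.9 N

Translation: Mg − T = Ma. Rotation about the center: TR = Iα with I = ½MR².
With a = αR: T = (I/R²)a = (1/2)M a, so Mg = (1 + 0.5000)Ma.
a = g/(1 + 0.5000) = 9.81/1.500 = 6.540 m/s².
T = 0.5000·M·a = (0.5000)(5.16)(6.540) = 16.87 N.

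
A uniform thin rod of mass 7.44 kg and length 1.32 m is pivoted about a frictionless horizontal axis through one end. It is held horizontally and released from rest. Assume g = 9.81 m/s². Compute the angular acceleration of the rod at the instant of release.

About the pivot, I = (1/3)ML² = (1/3)(7.44)(1.32)² = 4.321 kg·m².
The weight acts at the center, a distance L/2 = 0.6600 m from the pivot; τ = Mg(L/2) = 48.17 N·m.
α = τ/I = 48.17/4.321 = 11.15 rad/s².
(Equivalently α = (3g/(2L)) = 11.15 rad/s².)

α ≈ 11.1 rad/s²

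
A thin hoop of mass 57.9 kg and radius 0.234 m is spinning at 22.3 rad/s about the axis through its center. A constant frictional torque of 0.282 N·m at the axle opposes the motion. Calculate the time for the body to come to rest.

t ≈ 251 s

I = MR² = (57.9)(0.234)² = 3.170 kg·m².
The net torque has magnitude 0.282 N·m, opposing ω.
|α| = τ/I = 0.2820/3.170 = 0.08895 rad/s² (deceleration).
0 = ω₀ − |α|t ⇒ t = ω₀/|α| = 22.3/0.08895 = 250.7 s.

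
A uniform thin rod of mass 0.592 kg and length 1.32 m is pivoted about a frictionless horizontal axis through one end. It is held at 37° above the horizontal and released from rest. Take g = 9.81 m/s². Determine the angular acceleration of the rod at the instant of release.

α ≈ 8.90 rad/s²

About the pivot, I = (1/3)ML² = (1/3)(0.592)(1.32)² = 0.3438 kg·m².
The weight acts at the center, a distance L/2 = 0.6600 m from the pivot; τ = Mg(L/2) cos 37° = 3.061 N·m.
α = τ/I = 3.061/0.3438 = 8.903 rad/s².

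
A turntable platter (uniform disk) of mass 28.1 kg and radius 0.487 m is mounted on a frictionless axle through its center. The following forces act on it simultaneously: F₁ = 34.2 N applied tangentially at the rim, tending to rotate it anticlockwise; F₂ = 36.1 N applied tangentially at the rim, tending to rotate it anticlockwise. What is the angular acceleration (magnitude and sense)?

α ≈ 10.3 rad/s², anticlockwise

I = ½MR² = (1/2)(28.1)(0.487)² = 3.332 kg·m².
Taking anticlockwise as positive: τ₁ = +(34.2)(0.487) = +16.66 N·m; τ₂ = +(36.1)(0.487) = +17.58 N·m.
Net torque τ = 34.24 N·m.
α = τ/I = 34.24/3.332 = 10.27 rad/s².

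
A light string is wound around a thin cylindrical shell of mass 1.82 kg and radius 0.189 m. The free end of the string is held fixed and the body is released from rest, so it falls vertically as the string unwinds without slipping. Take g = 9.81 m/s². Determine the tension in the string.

Translation: Mg − T = Ma. Rotation about the center: TR = Iα with I = MR².
With a = αR: T = (I/R²)a = M a, so Mg = (1 + 1.000)Ma.
a = g/(1 + 1.000) = 9.81/2.000 = 4.905 m/s².
T = 1.000·M·a = (1.000)(1.82)(4.905) = 8.927 N.

T ≈ 8.93 N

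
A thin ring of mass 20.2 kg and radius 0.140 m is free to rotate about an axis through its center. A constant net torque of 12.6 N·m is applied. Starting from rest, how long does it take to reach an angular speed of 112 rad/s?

I = MR² = (20.2)(0.140)² = 0.3959 kg·m².
α = τ/I = 12.6/0.3959 = 31.82 rad/s².
ω = αt ⇒ t = ω/α = 112/31.82 = 3.519 s.

t ≈ 3.52 s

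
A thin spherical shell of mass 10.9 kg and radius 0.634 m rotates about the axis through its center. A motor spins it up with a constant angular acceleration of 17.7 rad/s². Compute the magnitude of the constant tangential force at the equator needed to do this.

F ≈ 81.5 N

I = (2/3)MR² = (2/3)(10.9)(0.634)² = 2.921 kg·m².
The required torque is τ = Iα = (2.921)(17.70) = 51.70 N·m.
A tangential force at the equator gives τ = FR, so F = τ/R = 51.70/0.634 = 81.55 N.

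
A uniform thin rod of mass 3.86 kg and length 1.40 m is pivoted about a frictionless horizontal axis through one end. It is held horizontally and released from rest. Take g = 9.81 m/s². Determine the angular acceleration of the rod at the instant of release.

α ≈ 10.5 rad/s²

About the pivot, I = (1/3)ML² = (1/3)(3.86)(1.40)² = 2.522 kg·m².
The weight acts at the center, a distance L/2 = 0.7000 m from the pivot; τ = Mg(L/2) = 26.51 N·m.
α = τ/I = 26.51/2.522 = 10.51 rad/s².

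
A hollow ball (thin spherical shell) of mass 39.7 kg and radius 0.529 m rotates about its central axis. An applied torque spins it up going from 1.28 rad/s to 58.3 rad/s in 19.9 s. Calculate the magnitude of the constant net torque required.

τ ≈ 21.2 N·m

I = (2/3)MR² = (2/3)(39.7)(0.529)² = 7.406 kg·m².
α = Δω/Δt = (58.3 − 1.28)/19.9 = 2.865 rad/s².
τ = Iα = (7.406)(2.865) = 21.22 N·m.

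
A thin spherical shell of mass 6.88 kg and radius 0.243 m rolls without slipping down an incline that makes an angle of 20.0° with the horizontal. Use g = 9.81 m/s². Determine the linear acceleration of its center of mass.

Translation along the incline: Mg sinθ − f = Ma.
Rotation about the center: fR = Iα with I = (2/3)MR². No-slip gives a = αR, so f = (I/R²)a = (2/3)M a.
Substituting: Mg sinθ = (1 + 0.6667)Ma, so a = g sinθ/(1 + 0.6667) = (9.81) sin 20.0° / 1.667 = 2.013 m/s².

a ≈ 2.01 m/s²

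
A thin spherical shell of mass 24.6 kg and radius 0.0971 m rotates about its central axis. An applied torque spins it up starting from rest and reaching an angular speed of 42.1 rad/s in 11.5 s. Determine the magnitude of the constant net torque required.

τ ≈ 0.566 N·m

I = (2/3)MR² = (2/3)(24.6)(0.0971)² = 0.1546 kg·m².
α = Δω/Δt = (42.1 − 0)/11.5 = 3.661 rad/s².
τ = Iα = (0.1546)(3.661) = 0.5661 N·m.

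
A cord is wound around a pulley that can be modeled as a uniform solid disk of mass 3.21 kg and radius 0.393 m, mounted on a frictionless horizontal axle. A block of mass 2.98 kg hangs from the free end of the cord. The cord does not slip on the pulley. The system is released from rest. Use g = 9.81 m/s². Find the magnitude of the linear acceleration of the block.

I = ½MR² = (1/2)(3.21)(0.393)² = 0.2479 kg·m².
Block: mg − T = ma. Pulley: TR = Iα. No-slip: a = αR, so T = (I/R²)a = 1.605·a.
Then mg = (m + 1.605)a, so a = (2.98)(9.81)/(2.98 + 1.605) = 6.376 m/s².

a ≈ 6.38 m/s²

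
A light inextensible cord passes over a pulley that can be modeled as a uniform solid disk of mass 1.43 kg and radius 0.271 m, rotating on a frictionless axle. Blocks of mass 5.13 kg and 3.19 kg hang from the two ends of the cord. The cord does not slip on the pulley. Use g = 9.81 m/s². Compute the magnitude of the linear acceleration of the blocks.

I = ½MR² = (1/2)(1.43)(0.271)² = 0.05251 kg·m².
Heavier block: m₁g − T₁ = m₁a. Lighter block: T₂ − m₂g = m₂a.
Pulley: (T₁ − T₂)R = Iα = I(a/R), so T₁ − T₂ = (I/R²)a = (1/2)M_p a = 0.7150·a.
Adding the three: (m₁ − m₂)g = (m₁ + m₂ + 0.7150)a, so a = (5.13 − 3.19)(9.81)/(5.13 + 3.19 + 0.7150) = 2.106 m/s².

a ≈ 2.11 m/s²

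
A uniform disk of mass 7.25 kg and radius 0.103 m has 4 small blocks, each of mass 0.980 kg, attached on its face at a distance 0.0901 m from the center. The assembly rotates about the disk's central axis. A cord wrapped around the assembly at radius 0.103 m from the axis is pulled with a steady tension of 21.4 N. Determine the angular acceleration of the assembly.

α ≈ 31.4 rad/s²

I_disk = ½MR² = ½(7.25)(0.103)² = 0.03846 kg·m².
I_blocks = 4·m·r² = 4(0.980)(0.0901)² = 0.03182 kg·m².
Total I = 0.07028 kg·m².
τ = F r = (21.4)(0.103) = 2.204 N·m.
α = τ/I = 2.204/0.07028 = 31.36 rad/s².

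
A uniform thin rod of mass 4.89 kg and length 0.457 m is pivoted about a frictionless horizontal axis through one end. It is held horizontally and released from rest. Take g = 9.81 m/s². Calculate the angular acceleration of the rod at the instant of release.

About the pivot, I = (1/3)ML² = (1/3)(4.89)(0.457)² = 0.3404 kg·m².
The weight acts at the center, a distance L/2 = 0.2285 m from the pivot; τ = Mg(L/2) = 10.96 N·m.
α = τ/I = 10.96/0.3404 = 32.20 rad/s².

α ≈ 32.2 rad/s²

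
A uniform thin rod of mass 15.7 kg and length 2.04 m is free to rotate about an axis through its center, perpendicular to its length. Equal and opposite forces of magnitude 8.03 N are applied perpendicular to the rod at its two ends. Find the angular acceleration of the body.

I = (1/12)ML² = (1/12)(15.7)(2.04)² = 5.445 kg·m².
The couple gives τ = F·(L/2) + F·(L/2) = F L = (8.03)(2.04) = 16.38 N·m.
From τ = Iα: α = 16.38/5.445 = 3.009 rad/s².

α ≈ 3.01 rad/s²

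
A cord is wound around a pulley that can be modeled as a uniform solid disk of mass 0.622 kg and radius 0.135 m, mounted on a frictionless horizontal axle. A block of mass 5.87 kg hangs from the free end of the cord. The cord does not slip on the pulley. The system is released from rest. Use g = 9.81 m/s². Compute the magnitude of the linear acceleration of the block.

I = ½MR² = (1/2)(0.622)(0.135)² = 0.005668 kg·m².
Block: mg − T = ma. Pulley: TR = Iα. No-slip: a = αR, so T = (I/R²)a = 0.3110·a.
Then mg = (m + 0.3110)a, so a = (5.87)(9.81)/(5.87 + 0.3110) = 9.316 m/s².

a ≈ 9.32 m/s²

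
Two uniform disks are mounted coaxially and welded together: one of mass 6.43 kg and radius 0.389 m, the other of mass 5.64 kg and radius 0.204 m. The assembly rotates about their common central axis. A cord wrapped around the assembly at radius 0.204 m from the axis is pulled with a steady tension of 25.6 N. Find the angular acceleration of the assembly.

α ≈ 8.65 rad/s²

I = ½M₁R₁² + ½M₂R₂² = ½(6.43)(0.389)² + ½(5.64)(0.204)² = 0.6039 kg·m².
τ = F r = (25.6)(0.204) = 5.222 N·m.
α = τ/I = 5.222/0.6039 = 8.648 rad/s².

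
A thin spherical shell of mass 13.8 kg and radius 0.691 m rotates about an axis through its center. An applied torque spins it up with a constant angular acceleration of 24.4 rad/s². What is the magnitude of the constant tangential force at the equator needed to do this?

I = (2/3)MR² = (2/3)(13.8)(0.691)² = 4.393 kg·m².
The required torque is τ = Iα = (4.393)(24.40) = 107.2 N·m.
A tangential force at the equator gives τ = FR, so F = τ/R = 107.2/0.691 = 155.1 N.

F ≈ 155 N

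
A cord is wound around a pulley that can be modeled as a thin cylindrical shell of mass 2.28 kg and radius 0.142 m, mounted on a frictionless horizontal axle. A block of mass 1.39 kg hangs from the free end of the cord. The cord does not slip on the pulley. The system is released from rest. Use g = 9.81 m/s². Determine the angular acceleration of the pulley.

I = MR² = (2.28)(0.142)² = 0.04597 kg·m².
Block: mg − T = ma. Pulley: TR = Iα. No-slip: a = αR, so T = (I/R²)a = 2.280·a.
Then mg = (m + 2.280)a, so a = (1.39)(9.81)/(1.39 + 2.280) = 3.716 m/s².
α = a/R = 3.716/0.142 = 26.17 rad/s².

α ≈ 26.2 rad/s²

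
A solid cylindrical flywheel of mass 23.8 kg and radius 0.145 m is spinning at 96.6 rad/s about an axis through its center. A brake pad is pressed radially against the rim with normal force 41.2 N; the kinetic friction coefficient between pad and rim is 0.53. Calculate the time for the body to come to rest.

I = ½MR² = (1/2)(23.8)(0.145)² = 0.2502 kg·m².
Friction force f = μN = (0.53)(41.2) = 21.84 N at the rim; torque magnitude τ = fR = 3.166 N·m, opposing ω.
|α| = τ/I = 3.166/0.2502 = 12.65 rad/s² (deceleration).
0 = ω₀ − |α|t ⇒ t = ω₀/|α| = 96.6/12.65 = 7.633 s.

t ≈ 7.63 s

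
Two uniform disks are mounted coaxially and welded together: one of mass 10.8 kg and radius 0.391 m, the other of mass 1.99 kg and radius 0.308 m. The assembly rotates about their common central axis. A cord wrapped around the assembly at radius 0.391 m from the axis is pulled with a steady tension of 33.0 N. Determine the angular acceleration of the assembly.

α ≈ 14.0 rad/s²

I = ½M₁R₁² + ½M₂R₂² = ½(10.8)(0.391)² + ½(1.99)(0.308)² = 0.9199 kg·m².
τ = F r = (33.0)(0.391) = 12.90 N·m.
α = τ/I = 12.90/0.9199 = 14.03 rad/s².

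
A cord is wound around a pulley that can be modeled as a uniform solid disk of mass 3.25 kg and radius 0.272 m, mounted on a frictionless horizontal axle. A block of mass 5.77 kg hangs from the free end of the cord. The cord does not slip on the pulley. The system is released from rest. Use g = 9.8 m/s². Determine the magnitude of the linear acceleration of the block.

I = ½MR² = (1/2)(3.25)(0.272)² = 0.1202 kg·m².
Block: mg − T = ma. Pulley: TR = Iα. No-slip: a = αR, so T = (I/R²)a = 1.625·a.
Then mg = (m + 1.625)a, so a = (5.77)(9.8)/(5.77 + 1.625) = 7.647 m/s².

a ≈ 7.65 m/s²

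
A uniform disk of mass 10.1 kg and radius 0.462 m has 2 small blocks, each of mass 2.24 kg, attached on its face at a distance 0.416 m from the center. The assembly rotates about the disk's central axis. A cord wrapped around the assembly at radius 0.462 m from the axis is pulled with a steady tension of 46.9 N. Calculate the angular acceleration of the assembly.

I_disk = ½MR² = ½(10.1)(0.462)² = 1.078 kg·m².
I_blocks = 2·m·r² = 2(2.24)(0.416)² = 0.7753 kg·m².
Total I = 1.853 kg·m².
τ = F r = (46.9)(0.462) = 21.67 N·m.
α = τ/I = 21.67/1.853 = 11.69 rad/s².

α ≈ 11.7 rad/s²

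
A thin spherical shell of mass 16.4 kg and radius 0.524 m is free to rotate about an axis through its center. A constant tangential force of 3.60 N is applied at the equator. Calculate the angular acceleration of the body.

α ≈ 0.628 rad/s²

I = (2/3)MR² = (2/3)(16.4)(0.524)² = 3.002 kg·m².
τ = F R = (3.60)(0.524) = 1.886 N·m.
Newton's second law for rotation, τ = Iα, gives α = τ/I = 1.886/3.002 = 0.6284 rad/s².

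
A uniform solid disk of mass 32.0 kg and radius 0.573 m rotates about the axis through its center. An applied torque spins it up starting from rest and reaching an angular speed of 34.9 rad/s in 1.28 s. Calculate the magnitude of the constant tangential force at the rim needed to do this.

F ≈ 250 N

I = ½MR² = (1/2)(32.0)(0.573)² = 5.253 kg·m².
α = Δω/Δt = (34.9 − 0)/1.28 = 27.27 rad/s².
The required torque is τ = Iα = (5.253)(27.27) = 143.2 N·m.
A tangential force at the rim gives τ = FR, so F = τ/R = 143.2/0.573 = 250.0 N.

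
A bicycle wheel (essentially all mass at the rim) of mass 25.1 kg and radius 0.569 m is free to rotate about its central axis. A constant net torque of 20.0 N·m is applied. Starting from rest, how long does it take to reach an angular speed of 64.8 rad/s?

t ≈ 26.3 s

I = MR² = (25.1)(0.569)² = 8.126 kg·m².
α = τ/I = 20.0/8.126 = 2.461 rad/s².
ω = αt ⇒ t = ω/α = 64.8/2.461 = 26.33 s.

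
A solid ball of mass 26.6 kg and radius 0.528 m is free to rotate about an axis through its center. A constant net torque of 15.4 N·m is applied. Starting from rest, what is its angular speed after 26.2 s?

I = (2/5)MR² = (2/5)(26.6)(0.528)² = 2.966 kg·m².
α = τ/I = 15.4/2.966 = 5.192 rad/s².
ω = ω₀ + αt = 0 + (5.192)(26.2) = 136.0 rad/s.

ω ≈ 136 rad/s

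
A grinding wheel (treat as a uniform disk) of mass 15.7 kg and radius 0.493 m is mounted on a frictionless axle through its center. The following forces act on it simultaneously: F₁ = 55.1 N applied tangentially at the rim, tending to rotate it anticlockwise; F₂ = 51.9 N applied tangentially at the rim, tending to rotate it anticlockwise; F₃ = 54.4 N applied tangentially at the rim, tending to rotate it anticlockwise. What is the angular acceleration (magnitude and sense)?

α ≈ 41.7 rad/s², anticlockwise

I = ½MR² = (1/2)(15.7)(0.493)² = 1.908 kg·m².
Taking anticlockwise as positive: τ₁ = +(55.1)(0.493) = +27.16 N·m; τ₂ = +(51.9)(0.493) = +25.59 N·m; τ₃ = +(54.4)(0.493) = +26.82 N·m.
Net torque τ = 79.57 N·m.
α = τ/I = 79.57/1.908 = 41.70 rad/s².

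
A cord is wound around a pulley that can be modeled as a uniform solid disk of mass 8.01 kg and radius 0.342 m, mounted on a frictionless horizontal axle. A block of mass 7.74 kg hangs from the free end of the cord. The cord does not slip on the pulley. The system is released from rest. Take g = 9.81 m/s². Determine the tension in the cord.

T ≈ 25.9 N

I = ½MR² = (1/2)(8.01)(0.342)² = 0.4684 kg·m².
Block: mg − T = ma. Pulley: TR = Iα. No-slip: a = αR, so T = (I/R²)a = 4.005·a.
Then mg = (m + 4.005)a, so a = (7.74)(9.81)/(7.74 + 4.005) = 6.465 m/s².
T = 4.005·a = 25.89 N.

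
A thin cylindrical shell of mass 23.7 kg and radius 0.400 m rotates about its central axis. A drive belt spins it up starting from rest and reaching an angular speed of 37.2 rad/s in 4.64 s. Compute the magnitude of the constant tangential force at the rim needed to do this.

I = MR² = (23.7)(0.400)² = 3.792 kg·m².
α = Δω/Δt = (37.2 − 0)/4.64 = 8.017 rad/s².
The required torque is τ = Iα = (3.792)(8.017) = 30.40 N·m.
A tangential force at the rim gives τ = FR, so F = τ/R = 30.40/0.400 = 76.00 N.

F ≈ 76.0 N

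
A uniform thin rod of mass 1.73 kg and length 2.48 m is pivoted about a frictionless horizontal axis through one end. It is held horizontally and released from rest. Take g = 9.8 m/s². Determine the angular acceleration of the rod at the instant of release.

About the pivot, I = (1/3)ML² = (1/3)(1.73)(2.48)² = 3.547 kg·m².
The weight acts at the center, a distance L/2 = 1.240 m from the pivot; τ = Mg(L/2) = 21.02 N·m.
α = τ/I = 21.02/3.547 = 5.927 rad/s².
(Equivalently α = (3g/(2L)) = 5.927 rad/s².)

α ≈ 5.93 rad/s²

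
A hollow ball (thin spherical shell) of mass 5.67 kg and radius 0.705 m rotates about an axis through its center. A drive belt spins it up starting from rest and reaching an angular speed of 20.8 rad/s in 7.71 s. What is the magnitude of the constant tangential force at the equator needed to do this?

F ≈ 7.19 N

I = (2/3)MR² = (2/3)(5.67)(0.705)² = 1.879 kg·m².
α = Δω/Δt = (20.8 − 0)/7.71 = 2.698 rad/s².
The required torque is τ = Iα = (1.879)(2.698) = 5.068 N·m.
A tangential force at the equator gives τ = FR, so F = τ/R = 5.068/0.705 = 7.189 N.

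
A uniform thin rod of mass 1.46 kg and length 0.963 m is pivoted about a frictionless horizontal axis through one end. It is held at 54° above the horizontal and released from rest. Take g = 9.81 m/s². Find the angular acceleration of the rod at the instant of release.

α ≈ 8.98 rad/s²

About the pivot, I = (1/3)ML² = (1/3)(1.46)(0.963)² = 0.4513 kg·m².
The weight acts at the center, a distance L/2 = 0.4815 m from the pivot; τ = Mg(L/2) cos 54° = 4.054 N·m.
α = τ/I = 4.054/0.4513 = 8.982 rad/s².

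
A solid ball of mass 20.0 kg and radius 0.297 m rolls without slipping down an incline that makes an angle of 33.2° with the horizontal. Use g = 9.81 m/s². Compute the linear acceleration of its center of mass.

Translation along the incline: Mg sinθ − f = Ma.
Rotation about the center: fR = Iα with I = (2/5)MR². No-slip gives a = αR, so f = (I/R²)a = (2/5)M a.
Substituting: Mg sinθ = (1 + 0.4000)Ma, so a = g sinθ/(1 + 0.4000) = (9.81) sin 33.2° / 1.400 = 3.837 m/s².

a ≈ 3.84 m/s²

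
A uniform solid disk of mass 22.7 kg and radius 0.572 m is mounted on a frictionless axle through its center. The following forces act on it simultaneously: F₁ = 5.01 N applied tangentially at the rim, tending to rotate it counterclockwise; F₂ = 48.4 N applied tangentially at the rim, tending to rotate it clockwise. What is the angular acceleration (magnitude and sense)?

I = ½MR² = (1/2)(22.7)(0.572)² = 3.714 kg·m².
Taking counterclockwise as positive: τ₁ = +(5.01)(0.572) = +2.866 N·m; τ₂ = −(48.4)(0.572) = −27.68 N·m.
Net torque τ = -24.82 N·m.
α = τ/I = -24.82/3.714 = -6.683 rad/s².

α ≈ 6.68 rad/s², clockwise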